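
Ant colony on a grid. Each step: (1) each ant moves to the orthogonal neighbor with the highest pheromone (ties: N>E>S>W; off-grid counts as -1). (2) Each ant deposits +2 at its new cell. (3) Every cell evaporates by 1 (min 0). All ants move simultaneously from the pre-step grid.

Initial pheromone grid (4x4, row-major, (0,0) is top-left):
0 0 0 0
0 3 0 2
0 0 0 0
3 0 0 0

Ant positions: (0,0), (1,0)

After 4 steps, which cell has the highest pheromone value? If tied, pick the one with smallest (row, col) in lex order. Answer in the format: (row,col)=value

Step 1: ant0:(0,0)->E->(0,1) | ant1:(1,0)->E->(1,1)
  grid max=4 at (1,1)
Step 2: ant0:(0,1)->S->(1,1) | ant1:(1,1)->N->(0,1)
  grid max=5 at (1,1)
Step 3: ant0:(1,1)->N->(0,1) | ant1:(0,1)->S->(1,1)
  grid max=6 at (1,1)
Step 4: ant0:(0,1)->S->(1,1) | ant1:(1,1)->N->(0,1)
  grid max=7 at (1,1)
Final grid:
  0 4 0 0
  0 7 0 0
  0 0 0 0
  0 0 0 0
Max pheromone 7 at (1,1)

Answer: (1,1)=7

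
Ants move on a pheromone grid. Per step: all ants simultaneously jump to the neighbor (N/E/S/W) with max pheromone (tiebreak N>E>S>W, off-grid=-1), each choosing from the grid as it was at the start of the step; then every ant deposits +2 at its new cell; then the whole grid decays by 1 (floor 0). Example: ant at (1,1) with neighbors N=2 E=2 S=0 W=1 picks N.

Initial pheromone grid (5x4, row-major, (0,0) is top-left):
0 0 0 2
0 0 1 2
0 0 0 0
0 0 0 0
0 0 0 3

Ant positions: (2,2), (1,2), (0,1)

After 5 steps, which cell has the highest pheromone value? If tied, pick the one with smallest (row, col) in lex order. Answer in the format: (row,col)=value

Step 1: ant0:(2,2)->N->(1,2) | ant1:(1,2)->E->(1,3) | ant2:(0,1)->E->(0,2)
  grid max=3 at (1,3)
Step 2: ant0:(1,2)->E->(1,3) | ant1:(1,3)->W->(1,2) | ant2:(0,2)->S->(1,2)
  grid max=5 at (1,2)
Step 3: ant0:(1,3)->W->(1,2) | ant1:(1,2)->E->(1,3) | ant2:(1,2)->E->(1,3)
  grid max=7 at (1,3)
Step 4: ant0:(1,2)->E->(1,3) | ant1:(1,3)->W->(1,2) | ant2:(1,3)->W->(1,2)
  grid max=9 at (1,2)
Step 5: ant0:(1,3)->W->(1,2) | ant1:(1,2)->E->(1,3) | ant2:(1,2)->E->(1,3)
  grid max=11 at (1,3)
Final grid:
  0 0 0 0
  0 0 10 11
  0 0 0 0
  0 0 0 0
  0 0 0 0
Max pheromone 11 at (1,3)

Answer: (1,3)=11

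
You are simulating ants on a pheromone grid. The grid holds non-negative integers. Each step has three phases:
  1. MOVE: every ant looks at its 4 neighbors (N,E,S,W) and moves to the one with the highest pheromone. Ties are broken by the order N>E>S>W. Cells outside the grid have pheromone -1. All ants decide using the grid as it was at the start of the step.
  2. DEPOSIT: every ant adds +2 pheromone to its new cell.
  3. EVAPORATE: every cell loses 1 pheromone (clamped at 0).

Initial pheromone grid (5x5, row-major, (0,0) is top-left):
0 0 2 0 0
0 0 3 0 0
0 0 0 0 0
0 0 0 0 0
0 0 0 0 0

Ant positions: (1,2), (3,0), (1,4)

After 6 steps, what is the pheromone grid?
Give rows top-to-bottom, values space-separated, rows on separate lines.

After step 1: ants at (0,2),(2,0),(0,4)
  0 0 3 0 1
  0 0 2 0 0
  1 0 0 0 0
  0 0 0 0 0
  0 0 0 0 0
After step 2: ants at (1,2),(1,0),(1,4)
  0 0 2 0 0
  1 0 3 0 1
  0 0 0 0 0
  0 0 0 0 0
  0 0 0 0 0
After step 3: ants at (0,2),(0,0),(0,4)
  1 0 3 0 1
  0 0 2 0 0
  0 0 0 0 0
  0 0 0 0 0
  0 0 0 0 0
After step 4: ants at (1,2),(0,1),(1,4)
  0 1 2 0 0
  0 0 3 0 1
  0 0 0 0 0
  0 0 0 0 0
  0 0 0 0 0
After step 5: ants at (0,2),(0,2),(0,4)
  0 0 5 0 1
  0 0 2 0 0
  0 0 0 0 0
  0 0 0 0 0
  0 0 0 0 0
After step 6: ants at (1,2),(1,2),(1,4)
  0 0 4 0 0
  0 0 5 0 1
  0 0 0 0 0
  0 0 0 0 0
  0 0 0 0 0

0 0 4 0 0
0 0 5 0 1
0 0 0 0 0
0 0 0 0 0
0 0 0 0 0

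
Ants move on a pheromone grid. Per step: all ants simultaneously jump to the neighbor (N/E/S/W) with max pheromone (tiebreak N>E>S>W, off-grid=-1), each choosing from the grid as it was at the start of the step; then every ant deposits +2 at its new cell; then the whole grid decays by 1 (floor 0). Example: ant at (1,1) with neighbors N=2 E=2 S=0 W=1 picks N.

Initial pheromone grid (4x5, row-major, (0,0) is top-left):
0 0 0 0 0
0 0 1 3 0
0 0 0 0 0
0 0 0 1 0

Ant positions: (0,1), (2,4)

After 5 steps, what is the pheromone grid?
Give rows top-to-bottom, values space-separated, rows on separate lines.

After step 1: ants at (0,2),(1,4)
  0 0 1 0 0
  0 0 0 2 1
  0 0 0 0 0
  0 0 0 0 0
After step 2: ants at (0,3),(1,3)
  0 0 0 1 0
  0 0 0 3 0
  0 0 0 0 0
  0 0 0 0 0
After step 3: ants at (1,3),(0,3)
  0 0 0 2 0
  0 0 0 4 0
  0 0 0 0 0
  0 0 0 0 0
After step 4: ants at (0,3),(1,3)
  0 0 0 3 0
  0 0 0 5 0
  0 0 0 0 0
  0 0 0 0 0
After step 5: ants at (1,3),(0,3)
  0 0 0 4 0
  0 0 0 6 0
  0 0 0 0 0
  0 0 0 0 0

0 0 0 4 0
0 0 0 6 0
0 0 0 0 0
0 0 0 0 0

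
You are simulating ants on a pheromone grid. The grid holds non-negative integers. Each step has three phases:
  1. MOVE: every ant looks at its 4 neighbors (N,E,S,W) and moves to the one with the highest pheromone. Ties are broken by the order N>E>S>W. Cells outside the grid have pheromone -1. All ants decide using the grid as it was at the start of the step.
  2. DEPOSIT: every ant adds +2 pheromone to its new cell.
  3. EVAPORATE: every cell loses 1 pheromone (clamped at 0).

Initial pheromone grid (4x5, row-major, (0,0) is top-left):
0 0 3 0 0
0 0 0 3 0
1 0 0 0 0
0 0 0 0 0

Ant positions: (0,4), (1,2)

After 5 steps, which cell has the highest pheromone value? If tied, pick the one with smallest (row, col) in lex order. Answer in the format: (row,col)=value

Answer: (1,3)=6

Derivation:
Step 1: ant0:(0,4)->S->(1,4) | ant1:(1,2)->N->(0,2)
  grid max=4 at (0,2)
Step 2: ant0:(1,4)->W->(1,3) | ant1:(0,2)->E->(0,3)
  grid max=3 at (0,2)
Step 3: ant0:(1,3)->N->(0,3) | ant1:(0,3)->S->(1,3)
  grid max=4 at (1,3)
Step 4: ant0:(0,3)->S->(1,3) | ant1:(1,3)->N->(0,3)
  grid max=5 at (1,3)
Step 5: ant0:(1,3)->N->(0,3) | ant1:(0,3)->S->(1,3)
  grid max=6 at (1,3)
Final grid:
  0 0 0 4 0
  0 0 0 6 0
  0 0 0 0 0
  0 0 0 0 0
Max pheromone 6 at (1,3)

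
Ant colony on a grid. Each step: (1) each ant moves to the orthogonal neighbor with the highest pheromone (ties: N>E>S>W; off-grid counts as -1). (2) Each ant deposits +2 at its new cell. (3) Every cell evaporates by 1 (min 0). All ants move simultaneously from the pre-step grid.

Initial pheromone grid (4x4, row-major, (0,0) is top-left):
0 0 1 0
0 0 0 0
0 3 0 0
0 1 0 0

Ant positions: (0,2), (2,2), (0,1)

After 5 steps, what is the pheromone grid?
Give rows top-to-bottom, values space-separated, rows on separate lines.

After step 1: ants at (0,3),(2,1),(0,2)
  0 0 2 1
  0 0 0 0
  0 4 0 0
  0 0 0 0
After step 2: ants at (0,2),(1,1),(0,3)
  0 0 3 2
  0 1 0 0
  0 3 0 0
  0 0 0 0
After step 3: ants at (0,3),(2,1),(0,2)
  0 0 4 3
  0 0 0 0
  0 4 0 0
  0 0 0 0
After step 4: ants at (0,2),(1,1),(0,3)
  0 0 5 4
  0 1 0 0
  0 3 0 0
  0 0 0 0
After step 5: ants at (0,3),(2,1),(0,2)
  0 0 6 5
  0 0 0 0
  0 4 0 0
  0 0 0 0

0 0 6 5
0 0 0 0
0 4 0 0
0 0 0 0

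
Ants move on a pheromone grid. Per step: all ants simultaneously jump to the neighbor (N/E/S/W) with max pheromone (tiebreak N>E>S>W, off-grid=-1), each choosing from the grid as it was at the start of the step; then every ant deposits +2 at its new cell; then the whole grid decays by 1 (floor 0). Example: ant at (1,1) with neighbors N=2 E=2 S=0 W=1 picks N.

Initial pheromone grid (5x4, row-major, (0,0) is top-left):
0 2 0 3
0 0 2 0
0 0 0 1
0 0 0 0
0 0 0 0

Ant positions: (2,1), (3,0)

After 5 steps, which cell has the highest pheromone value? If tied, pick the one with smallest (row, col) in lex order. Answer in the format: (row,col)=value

Answer: (0,1)=3

Derivation:
Step 1: ant0:(2,1)->N->(1,1) | ant1:(3,0)->N->(2,0)
  grid max=2 at (0,3)
Step 2: ant0:(1,1)->N->(0,1) | ant1:(2,0)->N->(1,0)
  grid max=2 at (0,1)
Step 3: ant0:(0,1)->E->(0,2) | ant1:(1,0)->N->(0,0)
  grid max=1 at (0,0)
Step 4: ant0:(0,2)->W->(0,1) | ant1:(0,0)->E->(0,1)
  grid max=4 at (0,1)
Step 5: ant0:(0,1)->E->(0,2) | ant1:(0,1)->E->(0,2)
  grid max=3 at (0,1)
Final grid:
  0 3 3 0
  0 0 0 0
  0 0 0 0
  0 0 0 0
  0 0 0 0
Max pheromone 3 at (0,1)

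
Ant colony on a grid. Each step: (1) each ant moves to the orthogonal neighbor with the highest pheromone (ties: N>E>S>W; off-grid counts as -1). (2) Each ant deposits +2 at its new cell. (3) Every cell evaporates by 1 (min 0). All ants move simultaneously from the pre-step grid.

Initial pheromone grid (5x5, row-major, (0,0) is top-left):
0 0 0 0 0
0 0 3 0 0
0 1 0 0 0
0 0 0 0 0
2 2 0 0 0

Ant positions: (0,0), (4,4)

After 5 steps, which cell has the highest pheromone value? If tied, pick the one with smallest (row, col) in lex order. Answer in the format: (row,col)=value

Answer: (1,2)=2

Derivation:
Step 1: ant0:(0,0)->E->(0,1) | ant1:(4,4)->N->(3,4)
  grid max=2 at (1,2)
Step 2: ant0:(0,1)->E->(0,2) | ant1:(3,4)->N->(2,4)
  grid max=1 at (0,2)
Step 3: ant0:(0,2)->S->(1,2) | ant1:(2,4)->N->(1,4)
  grid max=2 at (1,2)
Step 4: ant0:(1,2)->N->(0,2) | ant1:(1,4)->N->(0,4)
  grid max=1 at (0,2)
Step 5: ant0:(0,2)->S->(1,2) | ant1:(0,4)->S->(1,4)
  grid max=2 at (1,2)
Final grid:
  0 0 0 0 0
  0 0 2 0 1
  0 0 0 0 0
  0 0 0 0 0
  0 0 0 0 0
Max pheromone 2 at (1,2)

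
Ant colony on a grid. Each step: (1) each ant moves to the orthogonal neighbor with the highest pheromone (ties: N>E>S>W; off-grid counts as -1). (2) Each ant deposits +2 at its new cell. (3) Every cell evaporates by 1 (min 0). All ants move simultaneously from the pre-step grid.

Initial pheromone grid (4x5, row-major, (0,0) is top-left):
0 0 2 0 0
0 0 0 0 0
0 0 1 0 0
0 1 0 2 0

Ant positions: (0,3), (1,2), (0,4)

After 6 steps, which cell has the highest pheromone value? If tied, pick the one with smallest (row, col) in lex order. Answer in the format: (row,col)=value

Answer: (0,2)=12

Derivation:
Step 1: ant0:(0,3)->W->(0,2) | ant1:(1,2)->N->(0,2) | ant2:(0,4)->S->(1,4)
  grid max=5 at (0,2)
Step 2: ant0:(0,2)->E->(0,3) | ant1:(0,2)->E->(0,3) | ant2:(1,4)->N->(0,4)
  grid max=4 at (0,2)
Step 3: ant0:(0,3)->W->(0,2) | ant1:(0,3)->W->(0,2) | ant2:(0,4)->W->(0,3)
  grid max=7 at (0,2)
Step 4: ant0:(0,2)->E->(0,3) | ant1:(0,2)->E->(0,3) | ant2:(0,3)->W->(0,2)
  grid max=8 at (0,2)
Step 5: ant0:(0,3)->W->(0,2) | ant1:(0,3)->W->(0,2) | ant2:(0,2)->E->(0,3)
  grid max=11 at (0,2)
Step 6: ant0:(0,2)->E->(0,3) | ant1:(0,2)->E->(0,3) | ant2:(0,3)->W->(0,2)
  grid max=12 at (0,2)
Final grid:
  0 0 12 11 0
  0 0 0 0 0
  0 0 0 0 0
  0 0 0 0 0
Max pheromone 12 at (0,2)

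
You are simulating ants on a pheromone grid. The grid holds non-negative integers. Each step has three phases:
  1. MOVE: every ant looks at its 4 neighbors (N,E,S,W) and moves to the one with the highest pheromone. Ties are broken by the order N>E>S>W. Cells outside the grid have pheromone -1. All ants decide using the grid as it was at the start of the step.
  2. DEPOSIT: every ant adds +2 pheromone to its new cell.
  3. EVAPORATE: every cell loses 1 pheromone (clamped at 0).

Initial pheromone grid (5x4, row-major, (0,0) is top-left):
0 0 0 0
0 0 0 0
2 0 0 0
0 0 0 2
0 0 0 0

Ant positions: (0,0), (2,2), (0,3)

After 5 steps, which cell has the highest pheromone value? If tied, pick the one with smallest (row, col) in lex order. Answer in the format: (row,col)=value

Answer: (1,2)=9

Derivation:
Step 1: ant0:(0,0)->E->(0,1) | ant1:(2,2)->N->(1,2) | ant2:(0,3)->S->(1,3)
  grid max=1 at (0,1)
Step 2: ant0:(0,1)->E->(0,2) | ant1:(1,2)->E->(1,3) | ant2:(1,3)->W->(1,2)
  grid max=2 at (1,2)
Step 3: ant0:(0,2)->S->(1,2) | ant1:(1,3)->W->(1,2) | ant2:(1,2)->E->(1,3)
  grid max=5 at (1,2)
Step 4: ant0:(1,2)->E->(1,3) | ant1:(1,2)->E->(1,3) | ant2:(1,3)->W->(1,2)
  grid max=6 at (1,2)
Step 5: ant0:(1,3)->W->(1,2) | ant1:(1,3)->W->(1,2) | ant2:(1,2)->E->(1,3)
  grid max=9 at (1,2)
Final grid:
  0 0 0 0
  0 0 9 7
  0 0 0 0
  0 0 0 0
  0 0 0 0
Max pheromone 9 at (1,2)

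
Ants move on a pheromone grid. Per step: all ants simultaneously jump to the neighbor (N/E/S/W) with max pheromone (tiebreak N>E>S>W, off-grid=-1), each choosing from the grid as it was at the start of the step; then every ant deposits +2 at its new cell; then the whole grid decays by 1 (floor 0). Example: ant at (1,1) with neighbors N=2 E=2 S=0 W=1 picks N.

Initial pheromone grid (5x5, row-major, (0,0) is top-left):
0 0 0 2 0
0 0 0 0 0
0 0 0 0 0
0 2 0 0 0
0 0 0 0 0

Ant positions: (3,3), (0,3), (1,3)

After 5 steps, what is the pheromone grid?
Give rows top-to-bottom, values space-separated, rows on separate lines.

After step 1: ants at (2,3),(0,4),(0,3)
  0 0 0 3 1
  0 0 0 0 0
  0 0 0 1 0
  0 1 0 0 0
  0 0 0 0 0
After step 2: ants at (1,3),(0,3),(0,4)
  0 0 0 4 2
  0 0 0 1 0
  0 0 0 0 0
  0 0 0 0 0
  0 0 0 0 0
After step 3: ants at (0,3),(0,4),(0,3)
  0 0 0 7 3
  0 0 0 0 0
  0 0 0 0 0
  0 0 0 0 0
  0 0 0 0 0
After step 4: ants at (0,4),(0,3),(0,4)
  0 0 0 8 6
  0 0 0 0 0
  0 0 0 0 0
  0 0 0 0 0
  0 0 0 0 0
After step 5: ants at (0,3),(0,4),(0,3)
  0 0 0 11 7
  0 0 0 0 0
  0 0 0 0 0
  0 0 0 0 0
  0 0 0 0 0

0 0 0 11 7
0 0 0 0 0
0 0 0 0 0
0 0 0 0 0
0 0 0 0 0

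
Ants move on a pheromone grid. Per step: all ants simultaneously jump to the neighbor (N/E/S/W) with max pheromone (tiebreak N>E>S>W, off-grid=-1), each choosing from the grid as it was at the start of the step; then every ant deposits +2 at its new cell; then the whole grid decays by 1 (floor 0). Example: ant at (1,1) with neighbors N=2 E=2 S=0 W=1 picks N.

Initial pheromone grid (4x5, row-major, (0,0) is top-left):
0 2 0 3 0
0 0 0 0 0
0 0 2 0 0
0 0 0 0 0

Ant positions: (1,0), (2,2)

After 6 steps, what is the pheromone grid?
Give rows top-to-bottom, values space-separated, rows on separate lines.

After step 1: ants at (0,0),(1,2)
  1 1 0 2 0
  0 0 1 0 0
  0 0 1 0 0
  0 0 0 0 0
After step 2: ants at (0,1),(2,2)
  0 2 0 1 0
  0 0 0 0 0
  0 0 2 0 0
  0 0 0 0 0
After step 3: ants at (0,2),(1,2)
  0 1 1 0 0
  0 0 1 0 0
  0 0 1 0 0
  0 0 0 0 0
After step 4: ants at (1,2),(0,2)
  0 0 2 0 0
  0 0 2 0 0
  0 0 0 0 0
  0 0 0 0 0
After step 5: ants at (0,2),(1,2)
  0 0 3 0 0
  0 0 3 0 0
  0 0 0 0 0
  0 0 0 0 0
After step 6: ants at (1,2),(0,2)
  0 0 4 0 0
  0 0 4 0 0
  0 0 0 0 0
  0 0 0 0 0

0 0 4 0 0
0 0 4 0 0
0 0 0 0 0
0 0 0 0 0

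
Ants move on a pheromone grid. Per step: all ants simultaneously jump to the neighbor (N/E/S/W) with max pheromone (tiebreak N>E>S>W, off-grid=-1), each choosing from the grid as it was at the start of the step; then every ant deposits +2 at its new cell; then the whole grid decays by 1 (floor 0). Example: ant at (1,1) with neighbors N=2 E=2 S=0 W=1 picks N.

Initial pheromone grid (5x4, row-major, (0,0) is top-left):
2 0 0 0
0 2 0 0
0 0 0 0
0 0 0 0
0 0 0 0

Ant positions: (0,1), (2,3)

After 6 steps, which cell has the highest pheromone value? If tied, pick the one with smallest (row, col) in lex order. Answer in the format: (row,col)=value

Step 1: ant0:(0,1)->S->(1,1) | ant1:(2,3)->N->(1,3)
  grid max=3 at (1,1)
Step 2: ant0:(1,1)->N->(0,1) | ant1:(1,3)->N->(0,3)
  grid max=2 at (1,1)
Step 3: ant0:(0,1)->S->(1,1) | ant1:(0,3)->S->(1,3)
  grid max=3 at (1,1)
Step 4: ant0:(1,1)->N->(0,1) | ant1:(1,3)->N->(0,3)
  grid max=2 at (1,1)
Step 5: ant0:(0,1)->S->(1,1) | ant1:(0,3)->S->(1,3)
  grid max=3 at (1,1)
Step 6: ant0:(1,1)->N->(0,1) | ant1:(1,3)->N->(0,3)
  grid max=2 at (1,1)
Final grid:
  0 1 0 1
  0 2 0 0
  0 0 0 0
  0 0 0 0
  0 0 0 0
Max pheromone 2 at (1,1)

Answer: (1,1)=2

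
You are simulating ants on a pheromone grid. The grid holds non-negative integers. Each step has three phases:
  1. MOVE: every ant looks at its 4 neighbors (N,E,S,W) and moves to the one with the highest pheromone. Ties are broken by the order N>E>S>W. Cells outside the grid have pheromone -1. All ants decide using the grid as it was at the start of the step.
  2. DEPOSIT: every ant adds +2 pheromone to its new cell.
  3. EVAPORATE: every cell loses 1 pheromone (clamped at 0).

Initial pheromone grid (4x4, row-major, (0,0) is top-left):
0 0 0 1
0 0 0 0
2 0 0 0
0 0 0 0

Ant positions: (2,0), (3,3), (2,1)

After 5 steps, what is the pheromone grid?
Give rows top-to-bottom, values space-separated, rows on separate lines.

After step 1: ants at (1,0),(2,3),(2,0)
  0 0 0 0
  1 0 0 0
  3 0 0 1
  0 0 0 0
After step 2: ants at (2,0),(1,3),(1,0)
  0 0 0 0
  2 0 0 1
  4 0 0 0
  0 0 0 0
After step 3: ants at (1,0),(0,3),(2,0)
  0 0 0 1
  3 0 0 0
  5 0 0 0
  0 0 0 0
After step 4: ants at (2,0),(1,3),(1,0)
  0 0 0 0
  4 0 0 1
  6 0 0 0
  0 0 0 0
After step 5: ants at (1,0),(0,3),(2,0)
  0 0 0 1
  5 0 0 0
  7 0 0 0
  0 0 0 0

0 0 0 1
5 0 0 0
7 0 0 0
0 0 0 0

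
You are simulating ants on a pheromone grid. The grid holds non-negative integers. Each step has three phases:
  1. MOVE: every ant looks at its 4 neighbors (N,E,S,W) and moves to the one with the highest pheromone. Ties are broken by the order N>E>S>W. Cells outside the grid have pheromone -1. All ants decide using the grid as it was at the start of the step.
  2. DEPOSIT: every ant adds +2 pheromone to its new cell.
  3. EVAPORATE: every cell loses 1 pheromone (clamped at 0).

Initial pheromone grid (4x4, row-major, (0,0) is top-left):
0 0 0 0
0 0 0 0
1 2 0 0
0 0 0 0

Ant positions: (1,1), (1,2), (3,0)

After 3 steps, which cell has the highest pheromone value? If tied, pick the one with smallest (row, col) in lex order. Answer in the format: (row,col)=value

Answer: (2,1)=5

Derivation:
Step 1: ant0:(1,1)->S->(2,1) | ant1:(1,2)->N->(0,2) | ant2:(3,0)->N->(2,0)
  grid max=3 at (2,1)
Step 2: ant0:(2,1)->W->(2,0) | ant1:(0,2)->E->(0,3) | ant2:(2,0)->E->(2,1)
  grid max=4 at (2,1)
Step 3: ant0:(2,0)->E->(2,1) | ant1:(0,3)->S->(1,3) | ant2:(2,1)->W->(2,0)
  grid max=5 at (2,1)
Final grid:
  0 0 0 0
  0 0 0 1
  4 5 0 0
  0 0 0 0
Max pheromone 5 at (2,1)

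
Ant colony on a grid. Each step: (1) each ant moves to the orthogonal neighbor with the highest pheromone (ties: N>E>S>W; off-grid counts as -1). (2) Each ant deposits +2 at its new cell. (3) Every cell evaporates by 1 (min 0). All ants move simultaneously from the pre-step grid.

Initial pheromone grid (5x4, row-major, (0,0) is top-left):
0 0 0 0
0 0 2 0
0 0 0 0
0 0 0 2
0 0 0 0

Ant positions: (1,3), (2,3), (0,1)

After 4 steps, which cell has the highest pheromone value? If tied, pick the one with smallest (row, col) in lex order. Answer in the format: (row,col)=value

Answer: (1,2)=6

Derivation:
Step 1: ant0:(1,3)->W->(1,2) | ant1:(2,3)->S->(3,3) | ant2:(0,1)->E->(0,2)
  grid max=3 at (1,2)
Step 2: ant0:(1,2)->N->(0,2) | ant1:(3,3)->N->(2,3) | ant2:(0,2)->S->(1,2)
  grid max=4 at (1,2)
Step 3: ant0:(0,2)->S->(1,2) | ant1:(2,3)->S->(3,3) | ant2:(1,2)->N->(0,2)
  grid max=5 at (1,2)
Step 4: ant0:(1,2)->N->(0,2) | ant1:(3,3)->N->(2,3) | ant2:(0,2)->S->(1,2)
  grid max=6 at (1,2)
Final grid:
  0 0 4 0
  0 0 6 0
  0 0 0 1
  0 0 0 2
  0 0 0 0
Max pheromone 6 at (1,2)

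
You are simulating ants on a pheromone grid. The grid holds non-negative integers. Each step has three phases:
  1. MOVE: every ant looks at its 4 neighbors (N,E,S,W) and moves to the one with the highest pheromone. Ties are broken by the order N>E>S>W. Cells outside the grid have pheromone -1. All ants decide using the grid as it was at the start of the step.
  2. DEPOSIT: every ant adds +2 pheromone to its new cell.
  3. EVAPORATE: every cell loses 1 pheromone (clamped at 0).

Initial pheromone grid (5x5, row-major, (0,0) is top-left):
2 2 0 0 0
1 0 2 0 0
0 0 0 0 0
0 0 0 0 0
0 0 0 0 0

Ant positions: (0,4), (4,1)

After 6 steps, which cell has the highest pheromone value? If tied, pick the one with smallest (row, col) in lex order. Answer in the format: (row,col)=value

Step 1: ant0:(0,4)->S->(1,4) | ant1:(4,1)->N->(3,1)
  grid max=1 at (0,0)
Step 2: ant0:(1,4)->N->(0,4) | ant1:(3,1)->N->(2,1)
  grid max=1 at (0,4)
Step 3: ant0:(0,4)->S->(1,4) | ant1:(2,1)->N->(1,1)
  grid max=1 at (1,1)
Step 4: ant0:(1,4)->N->(0,4) | ant1:(1,1)->N->(0,1)
  grid max=1 at (0,1)
Step 5: ant0:(0,4)->S->(1,4) | ant1:(0,1)->E->(0,2)
  grid max=1 at (0,2)
Step 6: ant0:(1,4)->N->(0,4) | ant1:(0,2)->E->(0,3)
  grid max=1 at (0,3)
Final grid:
  0 0 0 1 1
  0 0 0 0 0
  0 0 0 0 0
  0 0 0 0 0
  0 0 0 0 0
Max pheromone 1 at (0,3)

Answer: (0,3)=1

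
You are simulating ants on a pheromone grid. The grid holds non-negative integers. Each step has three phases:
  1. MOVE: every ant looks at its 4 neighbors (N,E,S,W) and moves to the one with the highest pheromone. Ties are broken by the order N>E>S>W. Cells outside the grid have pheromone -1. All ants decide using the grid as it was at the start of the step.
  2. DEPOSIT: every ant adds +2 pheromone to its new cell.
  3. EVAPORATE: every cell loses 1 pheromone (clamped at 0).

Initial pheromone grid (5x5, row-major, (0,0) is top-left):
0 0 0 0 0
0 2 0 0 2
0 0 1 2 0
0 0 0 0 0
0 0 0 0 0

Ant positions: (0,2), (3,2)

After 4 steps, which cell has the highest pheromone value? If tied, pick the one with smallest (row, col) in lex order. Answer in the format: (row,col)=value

Step 1: ant0:(0,2)->E->(0,3) | ant1:(3,2)->N->(2,2)
  grid max=2 at (2,2)
Step 2: ant0:(0,3)->E->(0,4) | ant1:(2,2)->E->(2,3)
  grid max=2 at (2,3)
Step 3: ant0:(0,4)->S->(1,4) | ant1:(2,3)->W->(2,2)
  grid max=2 at (2,2)
Step 4: ant0:(1,4)->N->(0,4) | ant1:(2,2)->E->(2,3)
  grid max=2 at (2,3)
Final grid:
  0 0 0 0 1
  0 0 0 0 0
  0 0 1 2 0
  0 0 0 0 0
  0 0 0 0 0
Max pheromone 2 at (2,3)

Answer: (2,3)=2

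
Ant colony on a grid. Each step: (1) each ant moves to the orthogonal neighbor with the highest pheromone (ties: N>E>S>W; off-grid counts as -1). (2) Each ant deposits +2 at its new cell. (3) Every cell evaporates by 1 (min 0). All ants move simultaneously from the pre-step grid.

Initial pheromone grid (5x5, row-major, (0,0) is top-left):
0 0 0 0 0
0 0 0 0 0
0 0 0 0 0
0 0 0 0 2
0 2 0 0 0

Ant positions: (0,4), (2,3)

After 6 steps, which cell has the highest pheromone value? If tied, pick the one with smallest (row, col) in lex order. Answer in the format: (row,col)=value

Answer: (1,3)=6

Derivation:
Step 1: ant0:(0,4)->S->(1,4) | ant1:(2,3)->N->(1,3)
  grid max=1 at (1,3)
Step 2: ant0:(1,4)->W->(1,3) | ant1:(1,3)->E->(1,4)
  grid max=2 at (1,3)
Step 3: ant0:(1,3)->E->(1,4) | ant1:(1,4)->W->(1,3)
  grid max=3 at (1,3)
Step 4: ant0:(1,4)->W->(1,3) | ant1:(1,3)->E->(1,4)
  grid max=4 at (1,3)
Step 5: ant0:(1,3)->E->(1,4) | ant1:(1,4)->W->(1,3)
  grid max=5 at (1,3)
Step 6: ant0:(1,4)->W->(1,3) | ant1:(1,3)->E->(1,4)
  grid max=6 at (1,3)
Final grid:
  0 0 0 0 0
  0 0 0 6 6
  0 0 0 0 0
  0 0 0 0 0
  0 0 0 0 0
Max pheromone 6 at (1,3)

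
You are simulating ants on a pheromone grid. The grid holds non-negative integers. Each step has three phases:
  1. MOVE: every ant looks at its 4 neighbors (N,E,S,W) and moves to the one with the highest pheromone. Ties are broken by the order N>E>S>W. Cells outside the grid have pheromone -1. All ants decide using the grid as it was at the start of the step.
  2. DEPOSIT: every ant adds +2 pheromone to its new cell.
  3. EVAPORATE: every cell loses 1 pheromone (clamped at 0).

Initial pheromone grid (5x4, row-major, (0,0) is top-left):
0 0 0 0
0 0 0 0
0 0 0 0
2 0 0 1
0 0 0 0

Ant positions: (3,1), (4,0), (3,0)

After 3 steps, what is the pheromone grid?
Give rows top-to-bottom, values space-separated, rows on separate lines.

After step 1: ants at (3,0),(3,0),(2,0)
  0 0 0 0
  0 0 0 0
  1 0 0 0
  5 0 0 0
  0 0 0 0
After step 2: ants at (2,0),(2,0),(3,0)
  0 0 0 0
  0 0 0 0
  4 0 0 0
  6 0 0 0
  0 0 0 0
After step 3: ants at (3,0),(3,0),(2,0)
  0 0 0 0
  0 0 0 0
  5 0 0 0
  9 0 0 0
  0 0 0 0

0 0 0 0
0 0 0 0
5 0 0 0
9 0 0 0
0 0 0 0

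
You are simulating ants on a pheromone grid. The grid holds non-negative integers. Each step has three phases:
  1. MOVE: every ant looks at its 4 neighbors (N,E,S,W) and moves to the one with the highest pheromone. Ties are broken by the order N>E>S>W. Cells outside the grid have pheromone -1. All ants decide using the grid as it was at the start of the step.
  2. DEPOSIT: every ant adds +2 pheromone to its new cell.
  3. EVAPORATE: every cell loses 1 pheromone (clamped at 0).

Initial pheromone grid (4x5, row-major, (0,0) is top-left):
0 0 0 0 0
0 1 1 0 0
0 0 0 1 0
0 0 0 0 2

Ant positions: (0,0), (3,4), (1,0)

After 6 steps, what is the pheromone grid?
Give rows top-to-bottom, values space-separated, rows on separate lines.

After step 1: ants at (0,1),(2,4),(1,1)
  0 1 0 0 0
  0 2 0 0 0
  0 0 0 0 1
  0 0 0 0 1
After step 2: ants at (1,1),(3,4),(0,1)
  0 2 0 0 0
  0 3 0 0 0
  0 0 0 0 0
  0 0 0 0 2
After step 3: ants at (0,1),(2,4),(1,1)
  0 3 0 0 0
  0 4 0 0 0
  0 0 0 0 1
  0 0 0 0 1
After step 4: ants at (1,1),(3,4),(0,1)
  0 4 0 0 0
  0 5 0 0 0
  0 0 0 0 0
  0 0 0 0 2
After step 5: ants at (0,1),(2,4),(1,1)
  0 5 0 0 0
  0 6 0 0 0
  0 0 0 0 1
  0 0 0 0 1
After step 6: ants at (1,1),(3,4),(0,1)
  0 6 0 0 0
  0 7 0 0 0
  0 0 0 0 0
  0 0 0 0 2

0 6 0 0 0
0 7 0 0 0
0 0 0 0 0
0 0 0 0 2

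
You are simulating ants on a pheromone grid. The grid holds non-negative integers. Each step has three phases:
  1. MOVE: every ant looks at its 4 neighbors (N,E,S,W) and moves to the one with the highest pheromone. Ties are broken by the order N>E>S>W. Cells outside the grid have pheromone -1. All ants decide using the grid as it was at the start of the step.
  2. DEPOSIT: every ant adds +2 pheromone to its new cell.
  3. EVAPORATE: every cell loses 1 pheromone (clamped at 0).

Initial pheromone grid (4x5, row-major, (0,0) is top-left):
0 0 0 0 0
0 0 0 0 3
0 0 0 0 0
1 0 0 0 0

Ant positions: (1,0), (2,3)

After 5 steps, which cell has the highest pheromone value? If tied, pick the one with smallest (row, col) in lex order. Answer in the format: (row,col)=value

Answer: (0,4)=3

Derivation:
Step 1: ant0:(1,0)->N->(0,0) | ant1:(2,3)->N->(1,3)
  grid max=2 at (1,4)
Step 2: ant0:(0,0)->E->(0,1) | ant1:(1,3)->E->(1,4)
  grid max=3 at (1,4)
Step 3: ant0:(0,1)->E->(0,2) | ant1:(1,4)->N->(0,4)
  grid max=2 at (1,4)
Step 4: ant0:(0,2)->E->(0,3) | ant1:(0,4)->S->(1,4)
  grid max=3 at (1,4)
Step 5: ant0:(0,3)->E->(0,4) | ant1:(1,4)->N->(0,4)
  grid max=3 at (0,4)
Final grid:
  0 0 0 0 3
  0 0 0 0 2
  0 0 0 0 0
  0 0 0 0 0
Max pheromone 3 at (0,4)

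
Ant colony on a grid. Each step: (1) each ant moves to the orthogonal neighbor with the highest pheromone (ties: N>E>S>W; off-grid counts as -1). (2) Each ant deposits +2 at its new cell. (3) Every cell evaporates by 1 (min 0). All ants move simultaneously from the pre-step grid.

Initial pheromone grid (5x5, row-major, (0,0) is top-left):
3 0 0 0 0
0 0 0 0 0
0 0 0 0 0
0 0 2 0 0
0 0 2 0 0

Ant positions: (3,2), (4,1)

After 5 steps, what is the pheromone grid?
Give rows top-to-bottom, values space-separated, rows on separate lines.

After step 1: ants at (4,2),(4,2)
  2 0 0 0 0
  0 0 0 0 0
  0 0 0 0 0
  0 0 1 0 0
  0 0 5 0 0
After step 2: ants at (3,2),(3,2)
  1 0 0 0 0
  0 0 0 0 0
  0 0 0 0 0
  0 0 4 0 0
  0 0 4 0 0
After step 3: ants at (4,2),(4,2)
  0 0 0 0 0
  0 0 0 0 0
  0 0 0 0 0
  0 0 3 0 0
  0 0 7 0 0
After step 4: ants at (3,2),(3,2)
  0 0 0 0 0
  0 0 0 0 0
  0 0 0 0 0
  0 0 6 0 0
  0 0 6 0 0
After step 5: ants at (4,2),(4,2)
  0 0 0 0 0
  0 0 0 0 0
  0 0 0 0 0
  0 0 5 0 0
  0 0 9 0 0

0 0 0 0 0
0 0 0 0 0
0 0 0 0 0
0 0 5 0 0
0 0 9 0 0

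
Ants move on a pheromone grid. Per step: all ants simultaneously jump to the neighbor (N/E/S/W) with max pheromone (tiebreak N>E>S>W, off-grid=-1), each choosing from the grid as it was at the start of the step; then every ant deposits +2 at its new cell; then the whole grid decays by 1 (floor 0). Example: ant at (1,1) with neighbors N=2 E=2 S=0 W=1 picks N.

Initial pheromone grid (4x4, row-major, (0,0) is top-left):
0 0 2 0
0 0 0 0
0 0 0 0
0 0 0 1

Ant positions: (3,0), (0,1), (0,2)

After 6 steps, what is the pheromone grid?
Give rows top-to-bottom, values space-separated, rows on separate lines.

After step 1: ants at (2,0),(0,2),(0,3)
  0 0 3 1
  0 0 0 0
  1 0 0 0
  0 0 0 0
After step 2: ants at (1,0),(0,3),(0,2)
  0 0 4 2
  1 0 0 0
  0 0 0 0
  0 0 0 0
After step 3: ants at (0,0),(0,2),(0,3)
  1 0 5 3
  0 0 0 0
  0 0 0 0
  0 0 0 0
After step 4: ants at (0,1),(0,3),(0,2)
  0 1 6 4
  0 0 0 0
  0 0 0 0
  0 0 0 0
After step 5: ants at (0,2),(0,2),(0,3)
  0 0 9 5
  0 0 0 0
  0 0 0 0
  0 0 0 0
After step 6: ants at (0,3),(0,3),(0,2)
  0 0 10 8
  0 0 0 0
  0 0 0 0
  0 0 0 0

0 0 10 8
0 0 0 0
0 0 0 0
0 0 0 0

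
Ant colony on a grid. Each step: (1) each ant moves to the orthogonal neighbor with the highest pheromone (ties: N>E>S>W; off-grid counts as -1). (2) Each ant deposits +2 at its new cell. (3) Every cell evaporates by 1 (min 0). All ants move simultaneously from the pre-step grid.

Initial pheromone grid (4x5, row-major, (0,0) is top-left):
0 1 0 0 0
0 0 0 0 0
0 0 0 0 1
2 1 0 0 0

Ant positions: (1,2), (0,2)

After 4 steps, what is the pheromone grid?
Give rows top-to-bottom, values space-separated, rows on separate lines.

After step 1: ants at (0,2),(0,1)
  0 2 1 0 0
  0 0 0 0 0
  0 0 0 0 0
  1 0 0 0 0
After step 2: ants at (0,1),(0,2)
  0 3 2 0 0
  0 0 0 0 0
  0 0 0 0 0
  0 0 0 0 0
After step 3: ants at (0,2),(0,1)
  0 4 3 0 0
  0 0 0 0 0
  0 0 0 0 0
  0 0 0 0 0
After step 4: ants at (0,1),(0,2)
  0 5 4 0 0
  0 0 0 0 0
  0 0 0 0 0
  0 0 0 0 0

0 5 4 0 0
0 0 0 0 0
0 0 0 0 0
0 0 0 0 0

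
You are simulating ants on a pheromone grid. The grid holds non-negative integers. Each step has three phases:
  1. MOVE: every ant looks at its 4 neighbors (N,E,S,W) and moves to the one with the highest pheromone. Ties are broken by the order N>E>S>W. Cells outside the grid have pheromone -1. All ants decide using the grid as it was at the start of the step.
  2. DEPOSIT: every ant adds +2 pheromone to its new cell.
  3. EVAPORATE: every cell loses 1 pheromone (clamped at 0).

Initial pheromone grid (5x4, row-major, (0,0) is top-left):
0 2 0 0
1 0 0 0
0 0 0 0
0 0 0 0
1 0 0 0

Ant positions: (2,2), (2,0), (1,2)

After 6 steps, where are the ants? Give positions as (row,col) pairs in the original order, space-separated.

Step 1: ant0:(2,2)->N->(1,2) | ant1:(2,0)->N->(1,0) | ant2:(1,2)->N->(0,2)
  grid max=2 at (1,0)
Step 2: ant0:(1,2)->N->(0,2) | ant1:(1,0)->N->(0,0) | ant2:(0,2)->S->(1,2)
  grid max=2 at (0,2)
Step 3: ant0:(0,2)->S->(1,2) | ant1:(0,0)->S->(1,0) | ant2:(1,2)->N->(0,2)
  grid max=3 at (0,2)
Step 4: ant0:(1,2)->N->(0,2) | ant1:(1,0)->N->(0,0) | ant2:(0,2)->S->(1,2)
  grid max=4 at (0,2)
Step 5: ant0:(0,2)->S->(1,2) | ant1:(0,0)->S->(1,0) | ant2:(1,2)->N->(0,2)
  grid max=5 at (0,2)
Step 6: ant0:(1,2)->N->(0,2) | ant1:(1,0)->N->(0,0) | ant2:(0,2)->S->(1,2)
  grid max=6 at (0,2)

(0,2) (0,0) (1,2)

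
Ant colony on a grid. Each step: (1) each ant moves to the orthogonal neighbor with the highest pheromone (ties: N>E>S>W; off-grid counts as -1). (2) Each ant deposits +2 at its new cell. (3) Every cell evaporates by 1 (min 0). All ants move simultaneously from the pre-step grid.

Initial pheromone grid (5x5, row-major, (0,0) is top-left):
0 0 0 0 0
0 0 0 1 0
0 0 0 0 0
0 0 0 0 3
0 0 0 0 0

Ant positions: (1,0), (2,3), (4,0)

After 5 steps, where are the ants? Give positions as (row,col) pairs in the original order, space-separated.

Step 1: ant0:(1,0)->N->(0,0) | ant1:(2,3)->N->(1,3) | ant2:(4,0)->N->(3,0)
  grid max=2 at (1,3)
Step 2: ant0:(0,0)->E->(0,1) | ant1:(1,3)->N->(0,3) | ant2:(3,0)->N->(2,0)
  grid max=1 at (0,1)
Step 3: ant0:(0,1)->E->(0,2) | ant1:(0,3)->S->(1,3) | ant2:(2,0)->N->(1,0)
  grid max=2 at (1,3)
Step 4: ant0:(0,2)->E->(0,3) | ant1:(1,3)->N->(0,3) | ant2:(1,0)->N->(0,0)
  grid max=3 at (0,3)
Step 5: ant0:(0,3)->S->(1,3) | ant1:(0,3)->S->(1,3) | ant2:(0,0)->E->(0,1)
  grid max=4 at (1,3)

(1,3) (1,3) (0,1)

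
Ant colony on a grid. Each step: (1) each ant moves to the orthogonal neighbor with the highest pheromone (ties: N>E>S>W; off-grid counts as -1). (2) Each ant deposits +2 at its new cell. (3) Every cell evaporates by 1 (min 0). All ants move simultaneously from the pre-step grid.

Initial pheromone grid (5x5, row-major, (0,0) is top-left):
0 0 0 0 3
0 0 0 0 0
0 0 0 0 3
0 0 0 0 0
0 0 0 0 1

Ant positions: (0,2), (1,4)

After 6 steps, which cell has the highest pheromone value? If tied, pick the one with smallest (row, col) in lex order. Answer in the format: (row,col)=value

Step 1: ant0:(0,2)->E->(0,3) | ant1:(1,4)->N->(0,4)
  grid max=4 at (0,4)
Step 2: ant0:(0,3)->E->(0,4) | ant1:(0,4)->W->(0,3)
  grid max=5 at (0,4)
Step 3: ant0:(0,4)->W->(0,3) | ant1:(0,3)->E->(0,4)
  grid max=6 at (0,4)
Step 4: ant0:(0,3)->E->(0,4) | ant1:(0,4)->W->(0,3)
  grid max=7 at (0,4)
Step 5: ant0:(0,4)->W->(0,3) | ant1:(0,3)->E->(0,4)
  grid max=8 at (0,4)
Step 6: ant0:(0,3)->E->(0,4) | ant1:(0,4)->W->(0,3)
  grid max=9 at (0,4)
Final grid:
  0 0 0 6 9
  0 0 0 0 0
  0 0 0 0 0
  0 0 0 0 0
  0 0 0 0 0
Max pheromone 9 at (0,4)

Answer: (0,4)=9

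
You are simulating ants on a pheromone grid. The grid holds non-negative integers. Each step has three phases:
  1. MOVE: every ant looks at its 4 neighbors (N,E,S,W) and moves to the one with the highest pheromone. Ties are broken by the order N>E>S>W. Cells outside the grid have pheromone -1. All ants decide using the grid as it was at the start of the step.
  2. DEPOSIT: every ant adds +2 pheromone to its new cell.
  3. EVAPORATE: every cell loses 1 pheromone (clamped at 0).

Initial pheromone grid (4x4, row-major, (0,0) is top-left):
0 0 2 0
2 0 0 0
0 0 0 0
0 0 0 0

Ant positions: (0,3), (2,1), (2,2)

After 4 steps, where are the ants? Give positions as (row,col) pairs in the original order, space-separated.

Step 1: ant0:(0,3)->W->(0,2) | ant1:(2,1)->N->(1,1) | ant2:(2,2)->N->(1,2)
  grid max=3 at (0,2)
Step 2: ant0:(0,2)->S->(1,2) | ant1:(1,1)->E->(1,2) | ant2:(1,2)->N->(0,2)
  grid max=4 at (0,2)
Step 3: ant0:(1,2)->N->(0,2) | ant1:(1,2)->N->(0,2) | ant2:(0,2)->S->(1,2)
  grid max=7 at (0,2)
Step 4: ant0:(0,2)->S->(1,2) | ant1:(0,2)->S->(1,2) | ant2:(1,2)->N->(0,2)
  grid max=8 at (0,2)

(1,2) (1,2) (0,2)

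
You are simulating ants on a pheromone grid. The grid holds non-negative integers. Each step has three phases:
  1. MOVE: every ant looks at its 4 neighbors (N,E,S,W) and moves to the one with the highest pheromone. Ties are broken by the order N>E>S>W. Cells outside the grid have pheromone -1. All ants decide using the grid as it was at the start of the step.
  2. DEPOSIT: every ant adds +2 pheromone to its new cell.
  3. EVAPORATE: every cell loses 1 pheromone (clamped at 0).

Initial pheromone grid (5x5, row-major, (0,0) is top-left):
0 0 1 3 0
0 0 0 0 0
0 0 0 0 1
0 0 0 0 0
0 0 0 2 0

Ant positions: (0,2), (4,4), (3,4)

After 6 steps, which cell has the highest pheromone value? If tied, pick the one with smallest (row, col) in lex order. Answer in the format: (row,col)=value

Answer: (0,3)=7

Derivation:
Step 1: ant0:(0,2)->E->(0,3) | ant1:(4,4)->W->(4,3) | ant2:(3,4)->N->(2,4)
  grid max=4 at (0,3)
Step 2: ant0:(0,3)->E->(0,4) | ant1:(4,3)->N->(3,3) | ant2:(2,4)->N->(1,4)
  grid max=3 at (0,3)
Step 3: ant0:(0,4)->W->(0,3) | ant1:(3,3)->S->(4,3) | ant2:(1,4)->N->(0,4)
  grid max=4 at (0,3)
Step 4: ant0:(0,3)->E->(0,4) | ant1:(4,3)->N->(3,3) | ant2:(0,4)->W->(0,3)
  grid max=5 at (0,3)
Step 5: ant0:(0,4)->W->(0,3) | ant1:(3,3)->S->(4,3) | ant2:(0,3)->E->(0,4)
  grid max=6 at (0,3)
Step 6: ant0:(0,3)->E->(0,4) | ant1:(4,3)->N->(3,3) | ant2:(0,4)->W->(0,3)
  grid max=7 at (0,3)
Final grid:
  0 0 0 7 5
  0 0 0 0 0
  0 0 0 0 0
  0 0 0 1 0
  0 0 0 2 0
Max pheromone 7 at (0,3)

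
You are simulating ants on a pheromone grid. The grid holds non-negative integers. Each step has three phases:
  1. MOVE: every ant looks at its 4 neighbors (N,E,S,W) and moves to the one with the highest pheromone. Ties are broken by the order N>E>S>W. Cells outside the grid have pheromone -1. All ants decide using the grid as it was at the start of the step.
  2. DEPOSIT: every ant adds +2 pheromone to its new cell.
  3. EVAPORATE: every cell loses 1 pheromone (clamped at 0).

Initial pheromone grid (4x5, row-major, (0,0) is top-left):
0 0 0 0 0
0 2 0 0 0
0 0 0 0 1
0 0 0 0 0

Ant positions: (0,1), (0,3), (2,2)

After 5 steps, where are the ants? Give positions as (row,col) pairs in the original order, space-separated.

Step 1: ant0:(0,1)->S->(1,1) | ant1:(0,3)->E->(0,4) | ant2:(2,2)->N->(1,2)
  grid max=3 at (1,1)
Step 2: ant0:(1,1)->E->(1,2) | ant1:(0,4)->S->(1,4) | ant2:(1,2)->W->(1,1)
  grid max=4 at (1,1)
Step 3: ant0:(1,2)->W->(1,1) | ant1:(1,4)->N->(0,4) | ant2:(1,1)->E->(1,2)
  grid max=5 at (1,1)
Step 4: ant0:(1,1)->E->(1,2) | ant1:(0,4)->S->(1,4) | ant2:(1,2)->W->(1,1)
  grid max=6 at (1,1)
Step 5: ant0:(1,2)->W->(1,1) | ant1:(1,4)->N->(0,4) | ant2:(1,1)->E->(1,2)
  grid max=7 at (1,1)

(1,1) (0,4) (1,2)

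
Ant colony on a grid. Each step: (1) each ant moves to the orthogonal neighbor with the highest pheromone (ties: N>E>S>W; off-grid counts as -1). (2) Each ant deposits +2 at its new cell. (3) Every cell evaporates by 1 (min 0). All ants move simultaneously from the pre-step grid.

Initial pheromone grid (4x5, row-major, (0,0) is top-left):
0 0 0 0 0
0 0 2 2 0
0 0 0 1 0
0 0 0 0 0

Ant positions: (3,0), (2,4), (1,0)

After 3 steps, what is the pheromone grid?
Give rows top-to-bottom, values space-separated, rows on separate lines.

After step 1: ants at (2,0),(2,3),(0,0)
  1 0 0 0 0
  0 0 1 1 0
  1 0 0 2 0
  0 0 0 0 0
After step 2: ants at (1,0),(1,3),(0,1)
  0 1 0 0 0
  1 0 0 2 0
  0 0 0 1 0
  0 0 0 0 0
After step 3: ants at (0,0),(2,3),(0,2)
  1 0 1 0 0
  0 0 0 1 0
  0 0 0 2 0
  0 0 0 0 0

1 0 1 0 0
0 0 0 1 0
0 0 0 2 0
0 0 0 0 0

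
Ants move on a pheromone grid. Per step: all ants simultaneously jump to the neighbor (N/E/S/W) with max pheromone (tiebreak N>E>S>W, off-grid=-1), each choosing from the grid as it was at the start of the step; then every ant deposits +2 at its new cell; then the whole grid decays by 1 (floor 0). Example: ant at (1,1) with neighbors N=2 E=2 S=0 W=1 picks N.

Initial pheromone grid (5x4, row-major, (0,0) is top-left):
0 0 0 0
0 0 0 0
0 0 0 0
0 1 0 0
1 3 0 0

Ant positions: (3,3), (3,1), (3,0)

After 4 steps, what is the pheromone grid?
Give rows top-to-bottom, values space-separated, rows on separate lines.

After step 1: ants at (2,3),(4,1),(3,1)
  0 0 0 0
  0 0 0 0
  0 0 0 1
  0 2 0 0
  0 4 0 0
After step 2: ants at (1,3),(3,1),(4,1)
  0 0 0 0
  0 0 0 1
  0 0 0 0
  0 3 0 0
  0 5 0 0
After step 3: ants at (0,3),(4,1),(3,1)
  0 0 0 1
  0 0 0 0
  0 0 0 0
  0 4 0 0
  0 6 0 0
After step 4: ants at (1,3),(3,1),(4,1)
  0 0 0 0
  0 0 0 1
  0 0 0 0
  0 5 0 0
  0 7 0 0

0 0 0 0
0 0 0 1
0 0 0 0
0 5 0 0
0 7 0 0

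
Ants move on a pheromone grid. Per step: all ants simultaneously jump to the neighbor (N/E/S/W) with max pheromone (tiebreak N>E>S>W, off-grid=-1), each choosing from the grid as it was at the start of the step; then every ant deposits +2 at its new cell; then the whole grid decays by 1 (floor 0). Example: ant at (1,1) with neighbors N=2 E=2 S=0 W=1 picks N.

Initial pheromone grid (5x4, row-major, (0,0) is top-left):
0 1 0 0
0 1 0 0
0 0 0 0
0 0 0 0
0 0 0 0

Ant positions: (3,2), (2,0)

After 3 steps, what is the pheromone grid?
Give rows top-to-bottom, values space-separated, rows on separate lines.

After step 1: ants at (2,2),(1,0)
  0 0 0 0
  1 0 0 0
  0 0 1 0
  0 0 0 0
  0 0 0 0
After step 2: ants at (1,2),(0,0)
  1 0 0 0
  0 0 1 0
  0 0 0 0
  0 0 0 0
  0 0 0 0
After step 3: ants at (0,2),(0,1)
  0 1 1 0
  0 0 0 0
  0 0 0 0
  0 0 0 0
  0 0 0 0

0 1 1 0
0 0 0 0
0 0 0 0
0 0 0 0
0 0 0 0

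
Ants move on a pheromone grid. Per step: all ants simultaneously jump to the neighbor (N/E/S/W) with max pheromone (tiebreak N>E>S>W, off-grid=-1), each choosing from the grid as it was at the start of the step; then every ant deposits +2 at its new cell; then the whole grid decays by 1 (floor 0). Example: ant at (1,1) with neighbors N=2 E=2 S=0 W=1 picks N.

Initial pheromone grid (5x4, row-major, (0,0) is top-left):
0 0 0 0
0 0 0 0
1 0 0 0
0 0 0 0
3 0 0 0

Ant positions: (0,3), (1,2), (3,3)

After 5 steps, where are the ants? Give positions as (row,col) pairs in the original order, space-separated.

Step 1: ant0:(0,3)->S->(1,3) | ant1:(1,2)->N->(0,2) | ant2:(3,3)->N->(2,3)
  grid max=2 at (4,0)
Step 2: ant0:(1,3)->S->(2,3) | ant1:(0,2)->E->(0,3) | ant2:(2,3)->N->(1,3)
  grid max=2 at (1,3)
Step 3: ant0:(2,3)->N->(1,3) | ant1:(0,3)->S->(1,3) | ant2:(1,3)->S->(2,3)
  grid max=5 at (1,3)
Step 4: ant0:(1,3)->S->(2,3) | ant1:(1,3)->S->(2,3) | ant2:(2,3)->N->(1,3)
  grid max=6 at (1,3)
Step 5: ant0:(2,3)->N->(1,3) | ant1:(2,3)->N->(1,3) | ant2:(1,3)->S->(2,3)
  grid max=9 at (1,3)

(1,3) (1,3) (2,3)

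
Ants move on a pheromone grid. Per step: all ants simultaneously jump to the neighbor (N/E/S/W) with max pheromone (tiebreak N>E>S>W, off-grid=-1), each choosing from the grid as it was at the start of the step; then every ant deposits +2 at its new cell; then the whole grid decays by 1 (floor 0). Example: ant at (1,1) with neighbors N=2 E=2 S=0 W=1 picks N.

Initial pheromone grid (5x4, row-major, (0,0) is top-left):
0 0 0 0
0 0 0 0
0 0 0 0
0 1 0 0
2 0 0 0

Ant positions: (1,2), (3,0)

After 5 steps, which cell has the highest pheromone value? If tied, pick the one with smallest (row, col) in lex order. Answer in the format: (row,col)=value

Answer: (4,0)=3

Derivation:
Step 1: ant0:(1,2)->N->(0,2) | ant1:(3,0)->S->(4,0)
  grid max=3 at (4,0)
Step 2: ant0:(0,2)->E->(0,3) | ant1:(4,0)->N->(3,0)
  grid max=2 at (4,0)
Step 3: ant0:(0,3)->S->(1,3) | ant1:(3,0)->S->(4,0)
  grid max=3 at (4,0)
Step 4: ant0:(1,3)->N->(0,3) | ant1:(4,0)->N->(3,0)
  grid max=2 at (4,0)
Step 5: ant0:(0,3)->S->(1,3) | ant1:(3,0)->S->(4,0)
  grid max=3 at (4,0)
Final grid:
  0 0 0 0
  0 0 0 1
  0 0 0 0
  0 0 0 0
  3 0 0 0
Max pheromone 3 at (4,0)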